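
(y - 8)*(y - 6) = y^2 - 14*y + 48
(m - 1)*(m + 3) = m^2 + 2*m - 3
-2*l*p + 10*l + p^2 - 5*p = (-2*l + p)*(p - 5)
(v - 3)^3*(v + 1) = v^4 - 8*v^3 + 18*v^2 - 27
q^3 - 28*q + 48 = (q - 4)*(q - 2)*(q + 6)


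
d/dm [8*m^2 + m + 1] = 16*m + 1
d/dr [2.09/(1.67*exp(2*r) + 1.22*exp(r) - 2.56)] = (-6.9806*exp(r) - 2.5498)*exp(r)/(1.67*exp(2*r) + 1.22*exp(r) - 2.56)^2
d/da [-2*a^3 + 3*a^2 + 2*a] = -6*a^2 + 6*a + 2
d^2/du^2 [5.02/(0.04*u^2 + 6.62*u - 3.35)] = (-0.016064*u^2 - 2.658592*u + 5.02*(0.08*u + 6.62)*(0.16*u + 13.24) + 1.34536)/(0.04*u^2 + 6.62*u - 3.35)^3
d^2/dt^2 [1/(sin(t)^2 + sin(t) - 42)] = (-4*sin(t)^4 - 3*sin(t)^3 - 163*sin(t)^2 - 36*sin(t) + 86)/(sin(t)^2 + sin(t) - 42)^3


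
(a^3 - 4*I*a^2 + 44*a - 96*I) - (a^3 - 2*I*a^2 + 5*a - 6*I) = -2*I*a^2 + 39*a - 90*I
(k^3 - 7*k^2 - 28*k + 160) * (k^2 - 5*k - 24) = k^5 - 12*k^4 - 17*k^3 + 468*k^2 - 128*k - 3840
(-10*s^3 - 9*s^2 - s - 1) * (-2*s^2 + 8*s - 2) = 20*s^5 - 62*s^4 - 50*s^3 + 12*s^2 - 6*s + 2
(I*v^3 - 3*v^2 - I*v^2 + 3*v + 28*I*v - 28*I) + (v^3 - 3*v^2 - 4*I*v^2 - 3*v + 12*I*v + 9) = v^3 + I*v^3 - 6*v^2 - 5*I*v^2 + 40*I*v + 9 - 28*I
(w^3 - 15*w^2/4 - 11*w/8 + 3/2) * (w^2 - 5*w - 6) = w^5 - 35*w^4/4 + 91*w^3/8 + 247*w^2/8 + 3*w/4 - 9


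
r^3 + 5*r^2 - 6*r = r*(r - 1)*(r + 6)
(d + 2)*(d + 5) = d^2 + 7*d + 10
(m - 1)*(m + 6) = m^2 + 5*m - 6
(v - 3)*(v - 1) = v^2 - 4*v + 3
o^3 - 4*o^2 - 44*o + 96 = (o - 8)*(o - 2)*(o + 6)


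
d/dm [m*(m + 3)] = 2*m + 3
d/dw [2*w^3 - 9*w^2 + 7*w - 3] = 6*w^2 - 18*w + 7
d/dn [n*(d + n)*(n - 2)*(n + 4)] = 3*d*n^2 + 4*d*n - 8*d + 4*n^3 + 6*n^2 - 16*n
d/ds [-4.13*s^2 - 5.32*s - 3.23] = -8.26*s - 5.32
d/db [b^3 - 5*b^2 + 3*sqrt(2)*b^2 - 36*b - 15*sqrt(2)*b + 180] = 3*b^2 - 10*b + 6*sqrt(2)*b - 36 - 15*sqrt(2)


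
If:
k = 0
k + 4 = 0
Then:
No Solution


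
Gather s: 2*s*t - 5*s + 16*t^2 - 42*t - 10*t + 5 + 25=s*(2*t - 5) + 16*t^2 - 52*t + 30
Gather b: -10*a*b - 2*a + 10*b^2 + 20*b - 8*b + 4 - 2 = -2*a + 10*b^2 + b*(12 - 10*a) + 2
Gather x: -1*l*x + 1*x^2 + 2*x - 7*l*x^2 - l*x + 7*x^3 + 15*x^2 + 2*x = 7*x^3 + x^2*(16 - 7*l) + x*(4 - 2*l)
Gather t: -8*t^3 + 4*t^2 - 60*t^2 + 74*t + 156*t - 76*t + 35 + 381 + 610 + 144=-8*t^3 - 56*t^2 + 154*t + 1170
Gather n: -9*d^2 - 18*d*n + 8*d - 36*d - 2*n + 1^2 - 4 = -9*d^2 - 28*d + n*(-18*d - 2) - 3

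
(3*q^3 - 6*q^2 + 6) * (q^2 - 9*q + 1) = 3*q^5 - 33*q^4 + 57*q^3 - 54*q + 6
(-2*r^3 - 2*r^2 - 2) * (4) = -8*r^3 - 8*r^2 - 8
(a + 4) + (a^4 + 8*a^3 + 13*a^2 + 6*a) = a^4 + 8*a^3 + 13*a^2 + 7*a + 4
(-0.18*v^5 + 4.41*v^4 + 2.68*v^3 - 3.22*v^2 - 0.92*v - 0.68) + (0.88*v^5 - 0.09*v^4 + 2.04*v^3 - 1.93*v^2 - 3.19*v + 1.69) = 0.7*v^5 + 4.32*v^4 + 4.72*v^3 - 5.15*v^2 - 4.11*v + 1.01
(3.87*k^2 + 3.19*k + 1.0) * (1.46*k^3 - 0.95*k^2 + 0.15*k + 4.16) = 5.6502*k^5 + 0.9809*k^4 - 0.99*k^3 + 15.6277*k^2 + 13.4204*k + 4.16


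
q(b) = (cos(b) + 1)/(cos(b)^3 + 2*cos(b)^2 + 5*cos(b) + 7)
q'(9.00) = -0.11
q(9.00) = 0.03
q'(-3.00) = 0.05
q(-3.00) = 0.00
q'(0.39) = 0.01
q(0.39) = 0.14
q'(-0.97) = -0.02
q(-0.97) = 0.15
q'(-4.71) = -0.04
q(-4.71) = 0.14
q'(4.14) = 0.11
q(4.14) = 0.10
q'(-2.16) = 0.12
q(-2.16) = 0.10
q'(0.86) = 0.02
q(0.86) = 0.15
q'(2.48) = -0.13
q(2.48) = 0.06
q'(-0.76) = -0.02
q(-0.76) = 0.14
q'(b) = (cos(b) + 1)*(3*sin(b)*cos(b)^2 + 4*sin(b)*cos(b) + 5*sin(b))/(cos(b)^3 + 2*cos(b)^2 + 5*cos(b) + 7)^2 - sin(b)/(cos(b)^3 + 2*cos(b)^2 + 5*cos(b) + 7) = (11*cos(b) + 5*cos(2*b) + cos(3*b) + 1)*sin(b)/(2*(cos(b)^3 + 2*cos(b)^2 + 5*cos(b) + 7)^2)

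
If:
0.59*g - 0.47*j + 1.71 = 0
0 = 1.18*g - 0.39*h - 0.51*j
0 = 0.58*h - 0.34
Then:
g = 3.86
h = 0.59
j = 8.49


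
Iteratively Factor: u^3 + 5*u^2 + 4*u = (u)*(u^2 + 5*u + 4) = u*(u + 4)*(u + 1)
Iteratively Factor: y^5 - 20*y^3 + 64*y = (y)*(y^4 - 20*y^2 + 64) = y*(y - 4)*(y^3 + 4*y^2 - 4*y - 16) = y*(y - 4)*(y + 2)*(y^2 + 2*y - 8) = y*(y - 4)*(y + 2)*(y + 4)*(y - 2)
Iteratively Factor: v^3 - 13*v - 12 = (v - 4)*(v^2 + 4*v + 3) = (v - 4)*(v + 3)*(v + 1)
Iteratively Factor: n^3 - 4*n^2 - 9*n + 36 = (n - 3)*(n^2 - n - 12) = (n - 4)*(n - 3)*(n + 3)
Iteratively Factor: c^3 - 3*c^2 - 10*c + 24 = (c - 4)*(c^2 + c - 6) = (c - 4)*(c - 2)*(c + 3)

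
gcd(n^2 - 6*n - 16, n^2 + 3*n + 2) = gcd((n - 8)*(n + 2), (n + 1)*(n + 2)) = n + 2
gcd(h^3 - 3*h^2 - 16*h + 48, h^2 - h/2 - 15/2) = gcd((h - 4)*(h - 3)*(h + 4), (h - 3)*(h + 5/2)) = h - 3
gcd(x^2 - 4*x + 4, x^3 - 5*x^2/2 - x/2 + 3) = x - 2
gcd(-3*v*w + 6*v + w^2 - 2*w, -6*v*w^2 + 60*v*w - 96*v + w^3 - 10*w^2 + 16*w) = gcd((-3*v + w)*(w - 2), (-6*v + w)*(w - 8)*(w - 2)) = w - 2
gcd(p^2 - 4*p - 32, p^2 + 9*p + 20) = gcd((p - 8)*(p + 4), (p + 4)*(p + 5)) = p + 4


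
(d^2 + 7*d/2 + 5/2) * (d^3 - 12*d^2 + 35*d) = d^5 - 17*d^4/2 - 9*d^3/2 + 185*d^2/2 + 175*d/2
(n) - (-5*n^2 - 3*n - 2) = 5*n^2 + 4*n + 2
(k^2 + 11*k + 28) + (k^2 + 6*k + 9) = 2*k^2 + 17*k + 37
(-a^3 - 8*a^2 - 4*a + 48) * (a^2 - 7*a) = -a^5 - a^4 + 52*a^3 + 76*a^2 - 336*a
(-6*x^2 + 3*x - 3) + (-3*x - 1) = -6*x^2 - 4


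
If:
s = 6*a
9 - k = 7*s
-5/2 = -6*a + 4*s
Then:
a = -5/36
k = 89/6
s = -5/6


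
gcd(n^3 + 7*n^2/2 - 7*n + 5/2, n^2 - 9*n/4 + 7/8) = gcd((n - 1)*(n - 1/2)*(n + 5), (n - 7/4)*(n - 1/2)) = n - 1/2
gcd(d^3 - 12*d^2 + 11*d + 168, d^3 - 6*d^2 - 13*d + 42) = d^2 - 4*d - 21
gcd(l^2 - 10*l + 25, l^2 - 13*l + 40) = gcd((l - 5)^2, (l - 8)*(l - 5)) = l - 5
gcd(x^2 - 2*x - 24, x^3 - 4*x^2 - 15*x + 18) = x - 6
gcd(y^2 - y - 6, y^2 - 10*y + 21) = y - 3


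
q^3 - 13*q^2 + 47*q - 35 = (q - 7)*(q - 5)*(q - 1)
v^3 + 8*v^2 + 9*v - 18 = (v - 1)*(v + 3)*(v + 6)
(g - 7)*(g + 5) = g^2 - 2*g - 35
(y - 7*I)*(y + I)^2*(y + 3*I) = y^4 - 2*I*y^3 + 28*y^2 + 46*I*y - 21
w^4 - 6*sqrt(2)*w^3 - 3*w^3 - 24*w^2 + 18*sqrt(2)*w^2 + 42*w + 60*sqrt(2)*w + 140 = (w - 5)*(w + 2)*(w - 7*sqrt(2))*(w + sqrt(2))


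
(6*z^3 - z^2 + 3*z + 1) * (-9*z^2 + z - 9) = -54*z^5 + 15*z^4 - 82*z^3 + 3*z^2 - 26*z - 9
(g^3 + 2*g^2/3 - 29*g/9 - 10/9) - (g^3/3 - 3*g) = 2*g^3/3 + 2*g^2/3 - 2*g/9 - 10/9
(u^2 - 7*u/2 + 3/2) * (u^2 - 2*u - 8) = u^4 - 11*u^3/2 + u^2/2 + 25*u - 12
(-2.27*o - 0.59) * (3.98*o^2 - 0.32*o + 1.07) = -9.0346*o^3 - 1.6218*o^2 - 2.2401*o - 0.6313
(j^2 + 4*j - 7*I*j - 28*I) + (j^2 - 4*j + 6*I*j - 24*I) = 2*j^2 - I*j - 52*I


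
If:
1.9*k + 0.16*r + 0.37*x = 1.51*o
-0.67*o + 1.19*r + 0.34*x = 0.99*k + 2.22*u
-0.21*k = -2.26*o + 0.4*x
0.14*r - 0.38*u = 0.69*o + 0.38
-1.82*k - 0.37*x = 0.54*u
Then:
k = 64.55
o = 83.75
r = -992.05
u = -518.56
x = 439.28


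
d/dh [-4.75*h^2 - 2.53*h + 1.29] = -9.5*h - 2.53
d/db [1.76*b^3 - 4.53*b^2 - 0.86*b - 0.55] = 5.28*b^2 - 9.06*b - 0.86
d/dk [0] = 0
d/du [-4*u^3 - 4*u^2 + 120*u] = -12*u^2 - 8*u + 120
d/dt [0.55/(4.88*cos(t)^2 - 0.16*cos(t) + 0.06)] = (5.368*cos(t) - 0.088)*sin(t)/(4.88*cos(t)^2 - 0.16*cos(t) + 0.06)^2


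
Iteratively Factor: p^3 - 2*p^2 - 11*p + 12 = (p - 4)*(p^2 + 2*p - 3) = (p - 4)*(p + 3)*(p - 1)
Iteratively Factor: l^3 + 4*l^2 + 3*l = (l + 3)*(l^2 + l) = l*(l + 3)*(l + 1)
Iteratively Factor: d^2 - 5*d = (d)*(d - 5)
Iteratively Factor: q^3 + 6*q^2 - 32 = (q - 2)*(q^2 + 8*q + 16) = (q - 2)*(q + 4)*(q + 4)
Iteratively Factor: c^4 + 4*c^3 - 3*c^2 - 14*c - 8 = (c + 1)*(c^3 + 3*c^2 - 6*c - 8) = (c + 1)*(c + 4)*(c^2 - c - 2) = (c + 1)^2*(c + 4)*(c - 2)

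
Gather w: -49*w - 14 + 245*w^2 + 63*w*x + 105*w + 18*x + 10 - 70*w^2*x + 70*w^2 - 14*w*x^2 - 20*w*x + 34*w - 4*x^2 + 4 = w^2*(315 - 70*x) + w*(-14*x^2 + 43*x + 90) - 4*x^2 + 18*x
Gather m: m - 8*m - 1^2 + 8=7 - 7*m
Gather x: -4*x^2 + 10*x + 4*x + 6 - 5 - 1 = -4*x^2 + 14*x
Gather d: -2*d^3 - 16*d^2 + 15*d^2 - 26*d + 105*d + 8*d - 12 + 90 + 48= -2*d^3 - d^2 + 87*d + 126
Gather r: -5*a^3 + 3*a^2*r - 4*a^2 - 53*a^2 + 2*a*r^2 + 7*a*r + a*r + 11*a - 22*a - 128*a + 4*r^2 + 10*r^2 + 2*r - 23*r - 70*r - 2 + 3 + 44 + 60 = -5*a^3 - 57*a^2 - 139*a + r^2*(2*a + 14) + r*(3*a^2 + 8*a - 91) + 105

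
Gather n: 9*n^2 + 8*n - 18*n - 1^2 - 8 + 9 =9*n^2 - 10*n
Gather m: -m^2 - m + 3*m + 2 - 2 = -m^2 + 2*m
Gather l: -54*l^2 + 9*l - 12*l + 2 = -54*l^2 - 3*l + 2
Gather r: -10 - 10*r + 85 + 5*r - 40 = 35 - 5*r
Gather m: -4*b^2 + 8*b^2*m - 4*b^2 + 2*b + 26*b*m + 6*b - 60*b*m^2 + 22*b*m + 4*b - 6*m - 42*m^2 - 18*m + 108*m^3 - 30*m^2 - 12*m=-8*b^2 + 12*b + 108*m^3 + m^2*(-60*b - 72) + m*(8*b^2 + 48*b - 36)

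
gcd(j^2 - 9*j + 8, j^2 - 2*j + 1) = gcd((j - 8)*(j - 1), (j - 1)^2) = j - 1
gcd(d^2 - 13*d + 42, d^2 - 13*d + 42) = d^2 - 13*d + 42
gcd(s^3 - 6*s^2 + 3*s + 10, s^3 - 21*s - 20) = s^2 - 4*s - 5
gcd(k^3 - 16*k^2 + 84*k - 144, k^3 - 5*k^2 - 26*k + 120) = k^2 - 10*k + 24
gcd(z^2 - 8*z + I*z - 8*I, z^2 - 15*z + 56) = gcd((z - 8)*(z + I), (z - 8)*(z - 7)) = z - 8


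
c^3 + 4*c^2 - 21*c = c*(c - 3)*(c + 7)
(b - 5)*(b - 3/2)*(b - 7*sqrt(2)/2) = b^3 - 13*b^2/2 - 7*sqrt(2)*b^2/2 + 15*b/2 + 91*sqrt(2)*b/4 - 105*sqrt(2)/4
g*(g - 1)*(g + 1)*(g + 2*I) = g^4 + 2*I*g^3 - g^2 - 2*I*g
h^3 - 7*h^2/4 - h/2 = h*(h - 2)*(h + 1/4)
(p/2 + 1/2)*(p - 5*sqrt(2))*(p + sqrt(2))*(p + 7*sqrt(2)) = p^4/2 + p^3/2 + 3*sqrt(2)*p^3/2 - 33*p^2 + 3*sqrt(2)*p^2/2 - 35*sqrt(2)*p - 33*p - 35*sqrt(2)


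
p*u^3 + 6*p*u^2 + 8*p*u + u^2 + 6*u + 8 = (u + 2)*(u + 4)*(p*u + 1)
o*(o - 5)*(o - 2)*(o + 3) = o^4 - 4*o^3 - 11*o^2 + 30*o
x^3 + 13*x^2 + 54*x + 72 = (x + 3)*(x + 4)*(x + 6)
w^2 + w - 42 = (w - 6)*(w + 7)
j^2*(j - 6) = j^3 - 6*j^2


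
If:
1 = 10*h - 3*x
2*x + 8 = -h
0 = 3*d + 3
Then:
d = -1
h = -22/23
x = -81/23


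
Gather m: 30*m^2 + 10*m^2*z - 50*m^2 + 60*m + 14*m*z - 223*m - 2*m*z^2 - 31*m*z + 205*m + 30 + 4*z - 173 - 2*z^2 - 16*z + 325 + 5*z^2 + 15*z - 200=m^2*(10*z - 20) + m*(-2*z^2 - 17*z + 42) + 3*z^2 + 3*z - 18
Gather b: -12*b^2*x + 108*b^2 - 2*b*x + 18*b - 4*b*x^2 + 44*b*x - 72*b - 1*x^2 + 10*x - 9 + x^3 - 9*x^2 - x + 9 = b^2*(108 - 12*x) + b*(-4*x^2 + 42*x - 54) + x^3 - 10*x^2 + 9*x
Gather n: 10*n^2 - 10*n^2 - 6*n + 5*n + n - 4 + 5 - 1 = 0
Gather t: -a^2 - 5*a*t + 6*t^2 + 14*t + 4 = -a^2 + 6*t^2 + t*(14 - 5*a) + 4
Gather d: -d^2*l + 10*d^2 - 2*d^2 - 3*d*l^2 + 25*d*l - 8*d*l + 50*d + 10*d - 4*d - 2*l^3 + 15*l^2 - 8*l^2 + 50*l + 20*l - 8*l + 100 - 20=d^2*(8 - l) + d*(-3*l^2 + 17*l + 56) - 2*l^3 + 7*l^2 + 62*l + 80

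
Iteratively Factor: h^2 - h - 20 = (h - 5)*(h + 4)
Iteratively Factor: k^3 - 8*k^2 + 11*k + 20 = (k - 4)*(k^2 - 4*k - 5) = (k - 5)*(k - 4)*(k + 1)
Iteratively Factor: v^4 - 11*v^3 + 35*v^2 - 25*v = (v)*(v^3 - 11*v^2 + 35*v - 25) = v*(v - 1)*(v^2 - 10*v + 25) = v*(v - 5)*(v - 1)*(v - 5)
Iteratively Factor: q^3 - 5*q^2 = (q)*(q^2 - 5*q) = q^2*(q - 5)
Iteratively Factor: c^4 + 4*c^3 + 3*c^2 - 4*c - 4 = (c + 2)*(c^3 + 2*c^2 - c - 2) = (c + 1)*(c + 2)*(c^2 + c - 2) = (c - 1)*(c + 1)*(c + 2)*(c + 2)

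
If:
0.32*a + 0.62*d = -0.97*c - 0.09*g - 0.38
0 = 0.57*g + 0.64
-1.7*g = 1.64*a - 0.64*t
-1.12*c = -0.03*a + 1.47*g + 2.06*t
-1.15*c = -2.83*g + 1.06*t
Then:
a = 3.00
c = -7.10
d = 9.11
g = -1.12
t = 4.71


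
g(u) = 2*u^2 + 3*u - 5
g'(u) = 4*u + 3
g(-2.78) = 2.12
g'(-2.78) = -8.12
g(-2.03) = -2.85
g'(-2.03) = -5.12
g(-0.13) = -5.36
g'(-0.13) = 2.48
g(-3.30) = 6.88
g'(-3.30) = -10.20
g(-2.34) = -1.07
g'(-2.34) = -6.36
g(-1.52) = -4.94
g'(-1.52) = -3.08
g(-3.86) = 13.22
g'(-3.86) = -12.44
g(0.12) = -4.61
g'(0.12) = 3.48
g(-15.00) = 400.00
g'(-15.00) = -57.00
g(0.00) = -5.00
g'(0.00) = 3.00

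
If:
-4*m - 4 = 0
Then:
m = -1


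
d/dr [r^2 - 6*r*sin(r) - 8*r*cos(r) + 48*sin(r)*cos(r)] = 8*r*sin(r) - 6*r*cos(r) + 2*r - 6*sin(r) - 8*cos(r) + 48*cos(2*r)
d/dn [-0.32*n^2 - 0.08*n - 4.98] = -0.64*n - 0.08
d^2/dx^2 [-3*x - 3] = 0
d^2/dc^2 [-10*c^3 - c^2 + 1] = -60*c - 2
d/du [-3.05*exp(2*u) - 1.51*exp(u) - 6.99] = (-6.1*exp(u) - 1.51)*exp(u)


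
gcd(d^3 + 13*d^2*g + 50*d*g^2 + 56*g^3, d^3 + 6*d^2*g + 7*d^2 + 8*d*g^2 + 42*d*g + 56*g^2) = d^2 + 6*d*g + 8*g^2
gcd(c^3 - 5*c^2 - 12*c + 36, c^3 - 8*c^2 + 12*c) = c^2 - 8*c + 12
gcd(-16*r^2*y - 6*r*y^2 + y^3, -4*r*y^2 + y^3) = y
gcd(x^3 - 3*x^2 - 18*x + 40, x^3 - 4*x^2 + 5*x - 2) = x - 2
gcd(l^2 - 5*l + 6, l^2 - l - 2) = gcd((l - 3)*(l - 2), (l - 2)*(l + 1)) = l - 2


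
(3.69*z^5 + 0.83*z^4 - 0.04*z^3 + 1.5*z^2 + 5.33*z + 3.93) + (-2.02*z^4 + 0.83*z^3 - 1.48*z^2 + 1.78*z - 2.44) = 3.69*z^5 - 1.19*z^4 + 0.79*z^3 + 0.02*z^2 + 7.11*z + 1.49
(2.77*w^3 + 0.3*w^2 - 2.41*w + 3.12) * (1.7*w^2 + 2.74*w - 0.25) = 4.709*w^5 + 8.0998*w^4 - 3.9675*w^3 - 1.3744*w^2 + 9.1513*w - 0.78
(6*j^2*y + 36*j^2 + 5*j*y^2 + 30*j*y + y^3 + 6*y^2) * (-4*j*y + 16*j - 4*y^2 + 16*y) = -24*j^3*y^2 - 48*j^3*y + 576*j^3 - 44*j^2*y^3 - 88*j^2*y^2 + 1056*j^2*y - 24*j*y^4 - 48*j*y^3 + 576*j*y^2 - 4*y^5 - 8*y^4 + 96*y^3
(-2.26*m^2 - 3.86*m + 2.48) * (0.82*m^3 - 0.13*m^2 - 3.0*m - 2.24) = -1.8532*m^5 - 2.8714*m^4 + 9.3154*m^3 + 16.32*m^2 + 1.2064*m - 5.5552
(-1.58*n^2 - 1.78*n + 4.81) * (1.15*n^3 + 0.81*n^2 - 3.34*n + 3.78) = -1.817*n^5 - 3.3268*n^4 + 9.3669*n^3 + 3.8689*n^2 - 22.7938*n + 18.1818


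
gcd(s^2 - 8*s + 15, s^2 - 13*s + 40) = s - 5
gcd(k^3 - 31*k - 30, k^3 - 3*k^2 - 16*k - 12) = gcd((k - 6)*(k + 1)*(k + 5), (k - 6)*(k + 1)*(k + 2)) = k^2 - 5*k - 6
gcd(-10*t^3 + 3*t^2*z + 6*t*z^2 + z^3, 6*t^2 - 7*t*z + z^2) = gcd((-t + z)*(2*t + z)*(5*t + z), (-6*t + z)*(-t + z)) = -t + z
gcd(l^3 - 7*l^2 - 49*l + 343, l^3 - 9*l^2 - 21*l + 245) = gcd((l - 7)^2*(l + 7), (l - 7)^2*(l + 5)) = l^2 - 14*l + 49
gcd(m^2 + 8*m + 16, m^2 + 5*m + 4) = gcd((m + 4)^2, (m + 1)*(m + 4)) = m + 4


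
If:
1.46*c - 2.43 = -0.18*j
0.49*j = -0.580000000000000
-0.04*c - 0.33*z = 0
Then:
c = 1.81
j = -1.18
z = -0.22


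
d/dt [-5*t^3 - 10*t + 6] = -15*t^2 - 10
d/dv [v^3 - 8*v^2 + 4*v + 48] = 3*v^2 - 16*v + 4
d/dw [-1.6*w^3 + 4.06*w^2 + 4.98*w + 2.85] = -4.8*w^2 + 8.12*w + 4.98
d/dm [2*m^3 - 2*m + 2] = 6*m^2 - 2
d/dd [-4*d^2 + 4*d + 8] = 4 - 8*d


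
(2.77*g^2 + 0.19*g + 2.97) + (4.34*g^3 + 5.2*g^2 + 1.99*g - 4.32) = 4.34*g^3 + 7.97*g^2 + 2.18*g - 1.35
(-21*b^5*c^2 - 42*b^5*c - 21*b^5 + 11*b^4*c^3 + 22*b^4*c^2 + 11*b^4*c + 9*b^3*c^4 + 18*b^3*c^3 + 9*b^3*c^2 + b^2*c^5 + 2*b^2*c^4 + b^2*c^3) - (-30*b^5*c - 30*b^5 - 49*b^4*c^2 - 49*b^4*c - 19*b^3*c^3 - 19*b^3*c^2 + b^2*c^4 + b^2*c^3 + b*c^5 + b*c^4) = -21*b^5*c^2 - 12*b^5*c + 9*b^5 + 11*b^4*c^3 + 71*b^4*c^2 + 60*b^4*c + 9*b^3*c^4 + 37*b^3*c^3 + 28*b^3*c^2 + b^2*c^5 + b^2*c^4 - b*c^5 - b*c^4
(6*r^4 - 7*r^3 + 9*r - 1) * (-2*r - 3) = -12*r^5 - 4*r^4 + 21*r^3 - 18*r^2 - 25*r + 3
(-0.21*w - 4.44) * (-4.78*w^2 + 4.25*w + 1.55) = 1.0038*w^3 + 20.3307*w^2 - 19.1955*w - 6.882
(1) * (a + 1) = a + 1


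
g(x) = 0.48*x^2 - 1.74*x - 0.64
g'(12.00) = 9.78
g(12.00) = 47.60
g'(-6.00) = -7.50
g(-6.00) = 27.08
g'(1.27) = -0.52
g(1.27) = -2.08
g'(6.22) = 4.23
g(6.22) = 7.11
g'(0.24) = -1.51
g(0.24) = -1.03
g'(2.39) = 0.55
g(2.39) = -2.06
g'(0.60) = -1.16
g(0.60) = -1.51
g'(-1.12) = -2.82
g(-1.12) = 1.91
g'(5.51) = 3.55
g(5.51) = 4.35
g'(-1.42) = -3.10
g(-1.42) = 2.80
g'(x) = 0.96*x - 1.74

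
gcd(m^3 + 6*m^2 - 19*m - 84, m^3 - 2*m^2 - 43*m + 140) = m^2 + 3*m - 28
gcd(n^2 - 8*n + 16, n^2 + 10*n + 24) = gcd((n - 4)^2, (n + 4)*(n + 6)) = 1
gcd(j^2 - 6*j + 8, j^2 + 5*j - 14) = j - 2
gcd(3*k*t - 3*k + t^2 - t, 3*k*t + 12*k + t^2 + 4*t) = 3*k + t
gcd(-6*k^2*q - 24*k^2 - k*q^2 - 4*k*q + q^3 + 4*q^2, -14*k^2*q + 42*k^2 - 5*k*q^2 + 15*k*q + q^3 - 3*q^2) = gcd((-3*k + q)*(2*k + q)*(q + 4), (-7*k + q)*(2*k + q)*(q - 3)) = 2*k + q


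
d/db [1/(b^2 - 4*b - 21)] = 2*(2 - b)/(-b^2 + 4*b + 21)^2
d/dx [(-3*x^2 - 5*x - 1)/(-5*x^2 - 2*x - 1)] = (-19*x^2 - 4*x + 3)/(25*x^4 + 20*x^3 + 14*x^2 + 4*x + 1)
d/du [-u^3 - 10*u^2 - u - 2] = -3*u^2 - 20*u - 1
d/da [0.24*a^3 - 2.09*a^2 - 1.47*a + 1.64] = 0.72*a^2 - 4.18*a - 1.47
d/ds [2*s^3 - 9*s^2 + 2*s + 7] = 6*s^2 - 18*s + 2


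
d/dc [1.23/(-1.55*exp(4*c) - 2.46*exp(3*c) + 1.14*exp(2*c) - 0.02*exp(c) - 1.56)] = (7.626*exp(3*c) + 9.0774*exp(2*c) - 2.8044*exp(c) + 0.0246)*exp(c)/(1.55*exp(4*c) + 2.46*exp(3*c) - 1.14*exp(2*c) + 0.02*exp(c) + 1.56)^2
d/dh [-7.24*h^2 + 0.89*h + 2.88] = 0.89 - 14.48*h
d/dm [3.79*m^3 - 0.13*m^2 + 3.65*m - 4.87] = 11.37*m^2 - 0.26*m + 3.65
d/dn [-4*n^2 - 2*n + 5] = -8*n - 2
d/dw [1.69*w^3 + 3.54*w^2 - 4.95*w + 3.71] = 5.07*w^2 + 7.08*w - 4.95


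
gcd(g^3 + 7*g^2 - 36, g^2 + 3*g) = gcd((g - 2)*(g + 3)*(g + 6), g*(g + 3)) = g + 3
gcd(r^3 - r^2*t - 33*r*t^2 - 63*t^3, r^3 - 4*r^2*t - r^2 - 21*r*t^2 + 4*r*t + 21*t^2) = r^2 - 4*r*t - 21*t^2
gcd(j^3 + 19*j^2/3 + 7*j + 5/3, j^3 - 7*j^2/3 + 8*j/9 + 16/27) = j + 1/3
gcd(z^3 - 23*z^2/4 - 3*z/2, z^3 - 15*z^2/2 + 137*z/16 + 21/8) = z^2 - 23*z/4 - 3/2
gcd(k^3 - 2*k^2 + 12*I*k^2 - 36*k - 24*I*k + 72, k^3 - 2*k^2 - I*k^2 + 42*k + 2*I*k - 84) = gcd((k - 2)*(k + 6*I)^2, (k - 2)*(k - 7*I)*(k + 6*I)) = k^2 + k*(-2 + 6*I) - 12*I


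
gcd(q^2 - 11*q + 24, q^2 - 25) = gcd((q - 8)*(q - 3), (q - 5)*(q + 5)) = 1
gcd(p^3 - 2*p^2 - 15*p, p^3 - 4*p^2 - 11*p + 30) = p^2 - 2*p - 15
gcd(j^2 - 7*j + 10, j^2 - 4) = j - 2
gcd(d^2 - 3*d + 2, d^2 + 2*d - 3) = d - 1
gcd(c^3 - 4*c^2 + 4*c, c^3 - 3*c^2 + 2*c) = c^2 - 2*c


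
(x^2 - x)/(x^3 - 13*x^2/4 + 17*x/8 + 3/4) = 8*x*(x - 1)/(8*x^3 - 26*x^2 + 17*x + 6)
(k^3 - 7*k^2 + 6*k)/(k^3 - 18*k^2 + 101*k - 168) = k*(k^2 - 7*k + 6)/(k^3 - 18*k^2 + 101*k - 168)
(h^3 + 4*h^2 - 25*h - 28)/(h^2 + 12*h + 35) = (h^2 - 3*h - 4)/(h + 5)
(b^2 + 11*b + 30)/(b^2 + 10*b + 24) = (b + 5)/(b + 4)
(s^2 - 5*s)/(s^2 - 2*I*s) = (s - 5)/(s - 2*I)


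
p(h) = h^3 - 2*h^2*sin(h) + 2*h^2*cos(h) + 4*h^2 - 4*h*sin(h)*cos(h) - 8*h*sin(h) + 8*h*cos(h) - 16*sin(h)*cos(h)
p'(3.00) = 37.70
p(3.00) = 19.41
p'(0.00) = -8.00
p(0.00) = 0.00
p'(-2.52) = -14.84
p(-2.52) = 8.32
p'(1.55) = 10.24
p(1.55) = -3.97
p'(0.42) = -9.41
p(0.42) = -3.93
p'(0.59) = -7.75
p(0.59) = -5.40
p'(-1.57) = -1.34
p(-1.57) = -1.64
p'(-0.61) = 2.22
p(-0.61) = 1.87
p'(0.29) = -9.82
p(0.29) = -2.67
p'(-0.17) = -5.53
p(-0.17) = 1.16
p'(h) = -2*h^2*sin(h) - 2*h^2*cos(h) + 3*h^2 + 4*h*sin(h)^2 - 12*h*sin(h) - 4*h*cos(h)^2 - 4*h*cos(h) + 8*h + 16*sin(h)^2 - 4*sin(h)*cos(h) - 8*sin(h) - 16*cos(h)^2 + 8*cos(h)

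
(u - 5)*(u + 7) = u^2 + 2*u - 35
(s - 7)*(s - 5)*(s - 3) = s^3 - 15*s^2 + 71*s - 105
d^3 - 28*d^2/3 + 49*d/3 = d*(d - 7)*(d - 7/3)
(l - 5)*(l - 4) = l^2 - 9*l + 20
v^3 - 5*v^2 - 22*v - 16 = (v - 8)*(v + 1)*(v + 2)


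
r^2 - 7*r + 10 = (r - 5)*(r - 2)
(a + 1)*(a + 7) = a^2 + 8*a + 7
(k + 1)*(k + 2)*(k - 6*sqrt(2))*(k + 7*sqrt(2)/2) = k^4 - 5*sqrt(2)*k^3/2 + 3*k^3 - 40*k^2 - 15*sqrt(2)*k^2/2 - 126*k - 5*sqrt(2)*k - 84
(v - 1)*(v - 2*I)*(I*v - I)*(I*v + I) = -v^4 + v^3 + 2*I*v^3 + v^2 - 2*I*v^2 - v - 2*I*v + 2*I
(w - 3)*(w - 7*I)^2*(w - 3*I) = w^4 - 3*w^3 - 17*I*w^3 - 91*w^2 + 51*I*w^2 + 273*w + 147*I*w - 441*I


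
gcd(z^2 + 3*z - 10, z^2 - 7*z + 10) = z - 2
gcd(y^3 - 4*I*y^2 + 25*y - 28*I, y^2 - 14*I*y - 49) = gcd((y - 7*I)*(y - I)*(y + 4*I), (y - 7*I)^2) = y - 7*I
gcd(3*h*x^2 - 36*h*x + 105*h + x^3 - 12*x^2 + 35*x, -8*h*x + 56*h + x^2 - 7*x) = x - 7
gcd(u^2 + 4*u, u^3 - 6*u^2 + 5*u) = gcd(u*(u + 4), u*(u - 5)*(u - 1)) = u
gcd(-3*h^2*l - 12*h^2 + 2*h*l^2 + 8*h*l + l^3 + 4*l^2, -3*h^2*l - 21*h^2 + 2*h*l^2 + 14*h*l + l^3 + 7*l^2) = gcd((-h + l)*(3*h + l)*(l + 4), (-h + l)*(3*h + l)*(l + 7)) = 3*h^2 - 2*h*l - l^2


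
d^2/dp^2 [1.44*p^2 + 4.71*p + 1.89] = 2.88000000000000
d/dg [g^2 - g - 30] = 2*g - 1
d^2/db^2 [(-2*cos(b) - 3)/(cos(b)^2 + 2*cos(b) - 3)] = 2*(9*(1 - cos(2*b))^2*cos(b)/4 + (1 - cos(2*b))^2 + cos(b)/4 + 29*cos(2*b)/2 + 33*cos(3*b)/4 - cos(5*b)/2 - 45/2)/((cos(b) - 1)^3*(cos(b) + 3)^3)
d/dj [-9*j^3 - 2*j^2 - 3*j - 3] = -27*j^2 - 4*j - 3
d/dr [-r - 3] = -1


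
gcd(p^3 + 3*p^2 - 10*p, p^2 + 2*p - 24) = 1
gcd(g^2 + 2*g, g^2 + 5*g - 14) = 1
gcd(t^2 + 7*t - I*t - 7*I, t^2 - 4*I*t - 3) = t - I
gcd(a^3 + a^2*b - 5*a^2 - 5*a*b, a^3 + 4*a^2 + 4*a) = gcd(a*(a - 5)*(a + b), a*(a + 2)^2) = a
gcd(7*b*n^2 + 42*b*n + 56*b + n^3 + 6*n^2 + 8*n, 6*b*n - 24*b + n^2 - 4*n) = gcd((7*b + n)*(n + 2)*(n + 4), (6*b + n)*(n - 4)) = 1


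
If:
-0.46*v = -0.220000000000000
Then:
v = 0.48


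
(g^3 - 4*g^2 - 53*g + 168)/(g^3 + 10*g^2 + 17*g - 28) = (g^2 - 11*g + 24)/(g^2 + 3*g - 4)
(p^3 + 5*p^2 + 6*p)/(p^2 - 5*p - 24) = p*(p + 2)/(p - 8)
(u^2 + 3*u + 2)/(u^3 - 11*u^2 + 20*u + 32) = (u + 2)/(u^2 - 12*u + 32)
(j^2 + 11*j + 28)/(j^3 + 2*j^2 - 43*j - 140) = (j + 7)/(j^2 - 2*j - 35)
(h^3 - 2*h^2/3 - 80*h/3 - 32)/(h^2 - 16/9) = 3*(h^2 - 2*h - 24)/(3*h - 4)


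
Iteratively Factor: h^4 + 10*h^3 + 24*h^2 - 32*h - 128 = (h + 4)*(h^3 + 6*h^2 - 32) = (h + 4)^2*(h^2 + 2*h - 8) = (h - 2)*(h + 4)^2*(h + 4)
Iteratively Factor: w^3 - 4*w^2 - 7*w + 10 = (w - 1)*(w^2 - 3*w - 10) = (w - 1)*(w + 2)*(w - 5)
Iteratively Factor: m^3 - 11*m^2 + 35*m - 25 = (m - 5)*(m^2 - 6*m + 5) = (m - 5)^2*(m - 1)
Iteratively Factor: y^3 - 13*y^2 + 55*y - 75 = (y - 5)*(y^2 - 8*y + 15) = (y - 5)*(y - 3)*(y - 5)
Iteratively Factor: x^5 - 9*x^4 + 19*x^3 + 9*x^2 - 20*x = (x - 4)*(x^4 - 5*x^3 - x^2 + 5*x) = (x - 4)*(x + 1)*(x^3 - 6*x^2 + 5*x) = x*(x - 4)*(x + 1)*(x^2 - 6*x + 5) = x*(x - 4)*(x - 1)*(x + 1)*(x - 5)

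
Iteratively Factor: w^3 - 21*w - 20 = (w - 5)*(w^2 + 5*w + 4) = (w - 5)*(w + 1)*(w + 4)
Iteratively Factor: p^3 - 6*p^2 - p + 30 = (p - 3)*(p^2 - 3*p - 10) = (p - 5)*(p - 3)*(p + 2)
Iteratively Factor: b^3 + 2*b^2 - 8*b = (b)*(b^2 + 2*b - 8) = b*(b + 4)*(b - 2)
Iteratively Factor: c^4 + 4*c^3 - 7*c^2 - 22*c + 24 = (c - 2)*(c^3 + 6*c^2 + 5*c - 12) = (c - 2)*(c - 1)*(c^2 + 7*c + 12) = (c - 2)*(c - 1)*(c + 4)*(c + 3)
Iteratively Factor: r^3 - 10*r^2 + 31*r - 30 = (r - 3)*(r^2 - 7*r + 10) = (r - 5)*(r - 3)*(r - 2)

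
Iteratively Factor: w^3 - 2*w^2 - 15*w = (w - 5)*(w^2 + 3*w) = w*(w - 5)*(w + 3)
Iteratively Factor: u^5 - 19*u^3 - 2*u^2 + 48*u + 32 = (u - 2)*(u^4 + 2*u^3 - 15*u^2 - 32*u - 16) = (u - 2)*(u + 1)*(u^3 + u^2 - 16*u - 16) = (u - 4)*(u - 2)*(u + 1)*(u^2 + 5*u + 4) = (u - 4)*(u - 2)*(u + 1)*(u + 4)*(u + 1)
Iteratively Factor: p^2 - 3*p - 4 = (p + 1)*(p - 4)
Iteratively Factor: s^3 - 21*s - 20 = (s + 4)*(s^2 - 4*s - 5) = (s - 5)*(s + 4)*(s + 1)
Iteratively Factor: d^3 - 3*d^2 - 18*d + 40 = (d - 2)*(d^2 - d - 20) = (d - 5)*(d - 2)*(d + 4)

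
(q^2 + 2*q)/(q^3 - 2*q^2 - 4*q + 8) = q/(q^2 - 4*q + 4)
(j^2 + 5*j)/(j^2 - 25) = j/(j - 5)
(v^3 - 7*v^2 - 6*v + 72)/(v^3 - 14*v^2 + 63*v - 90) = (v^2 - v - 12)/(v^2 - 8*v + 15)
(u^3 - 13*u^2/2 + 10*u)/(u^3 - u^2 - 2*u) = (-u^2 + 13*u/2 - 10)/(-u^2 + u + 2)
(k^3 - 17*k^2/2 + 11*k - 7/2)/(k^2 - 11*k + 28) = (2*k^2 - 3*k + 1)/(2*(k - 4))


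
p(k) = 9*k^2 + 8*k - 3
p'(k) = 18*k + 8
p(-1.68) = 8.96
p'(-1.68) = -22.24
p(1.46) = 27.86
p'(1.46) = 34.28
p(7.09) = 506.13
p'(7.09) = 135.62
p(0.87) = 10.77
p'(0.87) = 23.66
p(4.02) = 174.60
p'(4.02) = 80.36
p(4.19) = 188.52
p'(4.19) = 83.42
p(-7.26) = 413.29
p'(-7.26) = -122.68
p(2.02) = 49.88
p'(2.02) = 44.36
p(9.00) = 798.00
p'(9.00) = 170.00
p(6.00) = 369.00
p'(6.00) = 116.00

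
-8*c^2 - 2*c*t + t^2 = (-4*c + t)*(2*c + t)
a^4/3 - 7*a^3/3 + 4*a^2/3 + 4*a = a*(a/3 + 1/3)*(a - 6)*(a - 2)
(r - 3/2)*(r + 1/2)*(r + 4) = r^3 + 3*r^2 - 19*r/4 - 3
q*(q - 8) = q^2 - 8*q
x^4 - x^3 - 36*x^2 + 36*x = x*(x - 6)*(x - 1)*(x + 6)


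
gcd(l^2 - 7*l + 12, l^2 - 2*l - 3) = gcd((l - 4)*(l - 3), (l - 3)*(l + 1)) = l - 3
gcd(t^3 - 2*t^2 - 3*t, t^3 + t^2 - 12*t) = t^2 - 3*t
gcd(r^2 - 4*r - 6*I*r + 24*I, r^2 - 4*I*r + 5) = 1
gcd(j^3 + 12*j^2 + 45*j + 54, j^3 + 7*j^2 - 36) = j^2 + 9*j + 18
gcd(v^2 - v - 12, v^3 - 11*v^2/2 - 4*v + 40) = v - 4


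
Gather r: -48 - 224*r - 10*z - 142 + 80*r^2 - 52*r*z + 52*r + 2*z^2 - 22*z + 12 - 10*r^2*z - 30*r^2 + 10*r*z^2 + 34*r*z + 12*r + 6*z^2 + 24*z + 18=r^2*(50 - 10*z) + r*(10*z^2 - 18*z - 160) + 8*z^2 - 8*z - 160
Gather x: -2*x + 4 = 4 - 2*x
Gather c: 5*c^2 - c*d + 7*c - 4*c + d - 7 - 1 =5*c^2 + c*(3 - d) + d - 8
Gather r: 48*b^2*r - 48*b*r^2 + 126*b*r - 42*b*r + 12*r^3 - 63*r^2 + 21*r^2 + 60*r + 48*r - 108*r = 12*r^3 + r^2*(-48*b - 42) + r*(48*b^2 + 84*b)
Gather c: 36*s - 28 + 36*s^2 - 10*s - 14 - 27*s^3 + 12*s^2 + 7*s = -27*s^3 + 48*s^2 + 33*s - 42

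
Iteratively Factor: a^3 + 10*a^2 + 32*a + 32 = (a + 4)*(a^2 + 6*a + 8) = (a + 2)*(a + 4)*(a + 4)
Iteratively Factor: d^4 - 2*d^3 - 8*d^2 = (d + 2)*(d^3 - 4*d^2) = d*(d + 2)*(d^2 - 4*d) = d^2*(d + 2)*(d - 4)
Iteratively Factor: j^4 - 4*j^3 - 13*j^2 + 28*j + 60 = (j + 2)*(j^3 - 6*j^2 - j + 30) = (j + 2)^2*(j^2 - 8*j + 15) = (j - 5)*(j + 2)^2*(j - 3)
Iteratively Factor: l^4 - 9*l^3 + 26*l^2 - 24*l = (l - 2)*(l^3 - 7*l^2 + 12*l) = l*(l - 2)*(l^2 - 7*l + 12) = l*(l - 4)*(l - 2)*(l - 3)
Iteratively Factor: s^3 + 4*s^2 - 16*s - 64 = (s - 4)*(s^2 + 8*s + 16) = (s - 4)*(s + 4)*(s + 4)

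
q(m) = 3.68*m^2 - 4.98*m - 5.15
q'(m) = 7.36*m - 4.98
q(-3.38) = 53.72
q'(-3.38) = -29.86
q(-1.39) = 8.88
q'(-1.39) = -15.21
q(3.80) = 29.07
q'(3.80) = 22.99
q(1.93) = -1.05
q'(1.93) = 9.22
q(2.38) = 3.84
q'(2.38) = 12.54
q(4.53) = 47.81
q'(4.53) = 28.36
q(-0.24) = -3.74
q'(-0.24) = -6.75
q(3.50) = 22.50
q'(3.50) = 20.78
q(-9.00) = 337.75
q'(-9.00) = -71.22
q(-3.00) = 42.91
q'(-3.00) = -27.06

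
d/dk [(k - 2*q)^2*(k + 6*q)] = (k - 2*q)*(3*k + 10*q)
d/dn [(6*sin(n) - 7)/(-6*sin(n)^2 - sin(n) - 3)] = (36*sin(n)^2 - 84*sin(n) - 25)*cos(n)/(6*sin(n)^2 + sin(n) + 3)^2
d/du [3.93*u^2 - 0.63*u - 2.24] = 7.86*u - 0.63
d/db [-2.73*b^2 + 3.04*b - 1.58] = 3.04 - 5.46*b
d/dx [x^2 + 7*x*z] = 2*x + 7*z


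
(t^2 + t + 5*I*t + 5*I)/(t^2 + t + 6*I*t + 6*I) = (t + 5*I)/(t + 6*I)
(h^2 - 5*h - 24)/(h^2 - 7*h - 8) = (h + 3)/(h + 1)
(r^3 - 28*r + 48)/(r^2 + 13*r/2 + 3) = 2*(r^2 - 6*r + 8)/(2*r + 1)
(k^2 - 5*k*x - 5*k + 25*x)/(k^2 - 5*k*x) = (k - 5)/k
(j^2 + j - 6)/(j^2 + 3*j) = (j - 2)/j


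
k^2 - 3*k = k*(k - 3)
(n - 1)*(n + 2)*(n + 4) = n^3 + 5*n^2 + 2*n - 8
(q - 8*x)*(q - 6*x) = q^2 - 14*q*x + 48*x^2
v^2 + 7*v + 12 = (v + 3)*(v + 4)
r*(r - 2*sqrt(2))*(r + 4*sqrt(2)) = r^3 + 2*sqrt(2)*r^2 - 16*r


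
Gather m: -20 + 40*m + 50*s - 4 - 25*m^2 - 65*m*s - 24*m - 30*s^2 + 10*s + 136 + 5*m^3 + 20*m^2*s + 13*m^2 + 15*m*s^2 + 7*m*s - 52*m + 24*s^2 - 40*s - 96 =5*m^3 + m^2*(20*s - 12) + m*(15*s^2 - 58*s - 36) - 6*s^2 + 20*s + 16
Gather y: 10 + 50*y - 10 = 50*y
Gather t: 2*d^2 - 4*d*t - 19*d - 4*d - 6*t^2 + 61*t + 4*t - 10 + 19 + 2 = 2*d^2 - 23*d - 6*t^2 + t*(65 - 4*d) + 11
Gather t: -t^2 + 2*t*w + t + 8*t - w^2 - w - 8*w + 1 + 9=-t^2 + t*(2*w + 9) - w^2 - 9*w + 10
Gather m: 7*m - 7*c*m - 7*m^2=-7*m^2 + m*(7 - 7*c)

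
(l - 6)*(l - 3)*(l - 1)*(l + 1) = l^4 - 9*l^3 + 17*l^2 + 9*l - 18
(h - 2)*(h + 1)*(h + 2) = h^3 + h^2 - 4*h - 4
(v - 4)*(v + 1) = v^2 - 3*v - 4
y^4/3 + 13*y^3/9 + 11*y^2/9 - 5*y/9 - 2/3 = (y/3 + 1)*(y - 2/3)*(y + 1)^2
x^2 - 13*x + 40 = (x - 8)*(x - 5)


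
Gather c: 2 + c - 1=c + 1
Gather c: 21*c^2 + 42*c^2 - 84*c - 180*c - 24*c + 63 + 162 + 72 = 63*c^2 - 288*c + 297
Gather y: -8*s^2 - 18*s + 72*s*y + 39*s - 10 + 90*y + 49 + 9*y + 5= -8*s^2 + 21*s + y*(72*s + 99) + 44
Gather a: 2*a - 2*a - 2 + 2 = 0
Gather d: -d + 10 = 10 - d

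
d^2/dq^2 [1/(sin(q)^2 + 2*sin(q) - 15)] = 2*(-2*sin(q)^4 - 3*sin(q)^3 - 29*sin(q)^2 - 9*sin(q) + 19)/(sin(q)^2 + 2*sin(q) - 15)^3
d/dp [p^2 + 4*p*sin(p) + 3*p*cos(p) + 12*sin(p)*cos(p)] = -3*p*sin(p) + 4*p*cos(p) + 2*p + 4*sin(p) + 3*cos(p) + 12*cos(2*p)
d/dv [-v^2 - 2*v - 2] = -2*v - 2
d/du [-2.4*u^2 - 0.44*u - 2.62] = -4.8*u - 0.44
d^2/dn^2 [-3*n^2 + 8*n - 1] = -6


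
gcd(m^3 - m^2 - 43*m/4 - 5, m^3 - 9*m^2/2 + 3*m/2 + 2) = m^2 - 7*m/2 - 2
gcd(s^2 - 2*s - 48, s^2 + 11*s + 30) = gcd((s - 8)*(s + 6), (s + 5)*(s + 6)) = s + 6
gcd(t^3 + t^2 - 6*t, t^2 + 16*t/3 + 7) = t + 3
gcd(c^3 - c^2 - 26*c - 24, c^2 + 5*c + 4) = c^2 + 5*c + 4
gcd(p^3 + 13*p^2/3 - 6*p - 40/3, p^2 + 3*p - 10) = p^2 + 3*p - 10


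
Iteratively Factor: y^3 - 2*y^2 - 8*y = (y + 2)*(y^2 - 4*y) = (y - 4)*(y + 2)*(y)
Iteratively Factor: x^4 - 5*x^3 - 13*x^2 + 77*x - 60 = (x - 1)*(x^3 - 4*x^2 - 17*x + 60) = (x - 5)*(x - 1)*(x^2 + x - 12) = (x - 5)*(x - 1)*(x + 4)*(x - 3)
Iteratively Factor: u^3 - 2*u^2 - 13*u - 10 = (u + 2)*(u^2 - 4*u - 5) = (u - 5)*(u + 2)*(u + 1)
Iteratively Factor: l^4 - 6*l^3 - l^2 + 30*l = (l)*(l^3 - 6*l^2 - l + 30) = l*(l - 3)*(l^2 - 3*l - 10) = l*(l - 3)*(l + 2)*(l - 5)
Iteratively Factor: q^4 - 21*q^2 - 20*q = (q + 4)*(q^3 - 4*q^2 - 5*q) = (q + 1)*(q + 4)*(q^2 - 5*q) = q*(q + 1)*(q + 4)*(q - 5)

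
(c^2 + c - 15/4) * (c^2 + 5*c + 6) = c^4 + 6*c^3 + 29*c^2/4 - 51*c/4 - 45/2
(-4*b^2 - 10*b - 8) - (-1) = -4*b^2 - 10*b - 7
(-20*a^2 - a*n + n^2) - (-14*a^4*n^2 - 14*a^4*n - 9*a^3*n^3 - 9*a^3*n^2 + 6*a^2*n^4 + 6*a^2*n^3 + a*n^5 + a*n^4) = 14*a^4*n^2 + 14*a^4*n + 9*a^3*n^3 + 9*a^3*n^2 - 6*a^2*n^4 - 6*a^2*n^3 - 20*a^2 - a*n^5 - a*n^4 - a*n + n^2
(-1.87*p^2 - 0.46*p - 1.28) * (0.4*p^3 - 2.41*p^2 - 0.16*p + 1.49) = -0.748*p^5 + 4.3227*p^4 + 0.8958*p^3 + 0.3721*p^2 - 0.4806*p - 1.9072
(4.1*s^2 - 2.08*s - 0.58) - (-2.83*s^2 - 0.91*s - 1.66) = 6.93*s^2 - 1.17*s + 1.08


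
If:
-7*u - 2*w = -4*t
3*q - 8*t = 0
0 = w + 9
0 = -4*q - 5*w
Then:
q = 45/4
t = 135/32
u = 279/56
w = -9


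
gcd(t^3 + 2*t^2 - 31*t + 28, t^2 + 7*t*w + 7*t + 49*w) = t + 7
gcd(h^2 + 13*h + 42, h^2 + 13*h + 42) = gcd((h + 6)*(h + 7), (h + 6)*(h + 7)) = h^2 + 13*h + 42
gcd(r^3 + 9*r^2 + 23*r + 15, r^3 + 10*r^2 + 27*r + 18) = r^2 + 4*r + 3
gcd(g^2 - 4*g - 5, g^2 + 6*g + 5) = g + 1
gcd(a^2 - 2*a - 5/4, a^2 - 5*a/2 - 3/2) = a + 1/2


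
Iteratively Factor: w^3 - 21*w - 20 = (w + 4)*(w^2 - 4*w - 5) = (w + 1)*(w + 4)*(w - 5)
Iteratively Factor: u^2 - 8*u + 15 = (u - 5)*(u - 3)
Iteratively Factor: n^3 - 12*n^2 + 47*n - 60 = (n - 3)*(n^2 - 9*n + 20) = (n - 4)*(n - 3)*(n - 5)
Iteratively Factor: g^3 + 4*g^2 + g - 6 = (g - 1)*(g^2 + 5*g + 6) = (g - 1)*(g + 3)*(g + 2)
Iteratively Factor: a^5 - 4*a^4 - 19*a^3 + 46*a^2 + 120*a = (a + 2)*(a^4 - 6*a^3 - 7*a^2 + 60*a) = (a + 2)*(a + 3)*(a^3 - 9*a^2 + 20*a) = (a - 5)*(a + 2)*(a + 3)*(a^2 - 4*a) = (a - 5)*(a - 4)*(a + 2)*(a + 3)*(a)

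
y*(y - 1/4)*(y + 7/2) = y^3 + 13*y^2/4 - 7*y/8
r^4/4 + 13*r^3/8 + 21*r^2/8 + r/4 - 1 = (r/4 + 1/2)*(r - 1/2)*(r + 1)*(r + 4)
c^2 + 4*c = c*(c + 4)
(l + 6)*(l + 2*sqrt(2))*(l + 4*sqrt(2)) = l^3 + 6*l^2 + 6*sqrt(2)*l^2 + 16*l + 36*sqrt(2)*l + 96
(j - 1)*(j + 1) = j^2 - 1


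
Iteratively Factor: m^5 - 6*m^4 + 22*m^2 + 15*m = (m + 1)*(m^4 - 7*m^3 + 7*m^2 + 15*m) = (m + 1)^2*(m^3 - 8*m^2 + 15*m) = m*(m + 1)^2*(m^2 - 8*m + 15) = m*(m - 3)*(m + 1)^2*(m - 5)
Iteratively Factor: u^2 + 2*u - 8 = (u - 2)*(u + 4)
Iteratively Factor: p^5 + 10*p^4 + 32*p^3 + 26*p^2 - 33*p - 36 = (p + 1)*(p^4 + 9*p^3 + 23*p^2 + 3*p - 36) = (p + 1)*(p + 4)*(p^3 + 5*p^2 + 3*p - 9) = (p + 1)*(p + 3)*(p + 4)*(p^2 + 2*p - 3) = (p + 1)*(p + 3)^2*(p + 4)*(p - 1)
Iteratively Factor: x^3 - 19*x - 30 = (x + 2)*(x^2 - 2*x - 15) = (x + 2)*(x + 3)*(x - 5)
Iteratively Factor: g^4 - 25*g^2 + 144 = (g + 3)*(g^3 - 3*g^2 - 16*g + 48) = (g - 4)*(g + 3)*(g^2 + g - 12) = (g - 4)*(g - 3)*(g + 3)*(g + 4)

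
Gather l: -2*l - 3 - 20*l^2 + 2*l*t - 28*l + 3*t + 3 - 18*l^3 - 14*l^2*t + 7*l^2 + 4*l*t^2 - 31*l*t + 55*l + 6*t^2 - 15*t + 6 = -18*l^3 + l^2*(-14*t - 13) + l*(4*t^2 - 29*t + 25) + 6*t^2 - 12*t + 6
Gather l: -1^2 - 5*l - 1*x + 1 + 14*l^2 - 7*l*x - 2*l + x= 14*l^2 + l*(-7*x - 7)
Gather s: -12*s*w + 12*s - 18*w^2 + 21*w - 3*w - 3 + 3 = s*(12 - 12*w) - 18*w^2 + 18*w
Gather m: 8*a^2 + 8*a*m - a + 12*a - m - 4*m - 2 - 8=8*a^2 + 11*a + m*(8*a - 5) - 10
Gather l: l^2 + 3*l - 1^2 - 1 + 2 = l^2 + 3*l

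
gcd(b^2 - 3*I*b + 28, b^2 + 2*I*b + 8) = b + 4*I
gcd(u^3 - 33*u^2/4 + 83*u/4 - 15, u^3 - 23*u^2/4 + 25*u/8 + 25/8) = u - 5/4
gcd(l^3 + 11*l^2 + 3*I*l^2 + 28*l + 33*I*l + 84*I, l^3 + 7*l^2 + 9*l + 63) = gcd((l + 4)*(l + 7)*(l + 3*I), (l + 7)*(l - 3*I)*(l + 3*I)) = l^2 + l*(7 + 3*I) + 21*I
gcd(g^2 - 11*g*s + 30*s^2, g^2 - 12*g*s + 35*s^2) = -g + 5*s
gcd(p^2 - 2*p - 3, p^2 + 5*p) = 1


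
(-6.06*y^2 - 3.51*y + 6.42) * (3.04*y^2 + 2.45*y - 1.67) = -18.4224*y^4 - 25.5174*y^3 + 21.0375*y^2 + 21.5907*y - 10.7214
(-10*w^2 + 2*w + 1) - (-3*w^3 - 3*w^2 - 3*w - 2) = 3*w^3 - 7*w^2 + 5*w + 3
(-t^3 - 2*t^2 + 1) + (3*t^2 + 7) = -t^3 + t^2 + 8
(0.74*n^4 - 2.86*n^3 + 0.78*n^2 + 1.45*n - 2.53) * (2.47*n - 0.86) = 1.8278*n^5 - 7.7006*n^4 + 4.3862*n^3 + 2.9107*n^2 - 7.4961*n + 2.1758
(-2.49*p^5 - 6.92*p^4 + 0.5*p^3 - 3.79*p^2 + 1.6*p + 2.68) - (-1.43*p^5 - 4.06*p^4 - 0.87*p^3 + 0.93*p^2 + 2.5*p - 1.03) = -1.06*p^5 - 2.86*p^4 + 1.37*p^3 - 4.72*p^2 - 0.9*p + 3.71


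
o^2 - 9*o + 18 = (o - 6)*(o - 3)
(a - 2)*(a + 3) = a^2 + a - 6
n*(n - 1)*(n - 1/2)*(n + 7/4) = n^4 + n^3/4 - 17*n^2/8 + 7*n/8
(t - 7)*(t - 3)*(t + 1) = t^3 - 9*t^2 + 11*t + 21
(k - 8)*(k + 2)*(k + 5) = k^3 - k^2 - 46*k - 80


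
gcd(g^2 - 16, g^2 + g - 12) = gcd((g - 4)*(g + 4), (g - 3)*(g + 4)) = g + 4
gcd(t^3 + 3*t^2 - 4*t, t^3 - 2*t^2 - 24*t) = t^2 + 4*t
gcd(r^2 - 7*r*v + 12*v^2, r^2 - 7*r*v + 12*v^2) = r^2 - 7*r*v + 12*v^2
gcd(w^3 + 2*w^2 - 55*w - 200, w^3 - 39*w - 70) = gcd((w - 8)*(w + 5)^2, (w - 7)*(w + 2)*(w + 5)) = w + 5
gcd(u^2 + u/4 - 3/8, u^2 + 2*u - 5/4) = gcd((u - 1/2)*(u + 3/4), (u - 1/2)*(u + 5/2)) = u - 1/2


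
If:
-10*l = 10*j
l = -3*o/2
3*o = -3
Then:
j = -3/2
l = 3/2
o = -1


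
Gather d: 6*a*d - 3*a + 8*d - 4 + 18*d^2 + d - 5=-3*a + 18*d^2 + d*(6*a + 9) - 9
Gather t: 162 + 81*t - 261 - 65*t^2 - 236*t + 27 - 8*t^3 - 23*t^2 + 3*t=-8*t^3 - 88*t^2 - 152*t - 72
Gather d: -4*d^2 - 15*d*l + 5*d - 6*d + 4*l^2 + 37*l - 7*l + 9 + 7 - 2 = -4*d^2 + d*(-15*l - 1) + 4*l^2 + 30*l + 14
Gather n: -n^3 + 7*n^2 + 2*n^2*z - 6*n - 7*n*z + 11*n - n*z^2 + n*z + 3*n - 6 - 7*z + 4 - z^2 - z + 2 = -n^3 + n^2*(2*z + 7) + n*(-z^2 - 6*z + 8) - z^2 - 8*z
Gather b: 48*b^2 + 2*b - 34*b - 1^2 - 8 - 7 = 48*b^2 - 32*b - 16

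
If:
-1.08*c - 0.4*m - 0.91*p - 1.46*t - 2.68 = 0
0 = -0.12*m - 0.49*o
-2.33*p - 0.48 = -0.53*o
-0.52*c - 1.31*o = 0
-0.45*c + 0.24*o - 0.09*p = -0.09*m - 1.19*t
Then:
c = -1.16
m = -1.88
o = 0.46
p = -0.10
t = -0.40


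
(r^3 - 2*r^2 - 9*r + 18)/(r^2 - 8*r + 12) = (r^2 - 9)/(r - 6)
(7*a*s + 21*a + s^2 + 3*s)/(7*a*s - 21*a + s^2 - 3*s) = (s + 3)/(s - 3)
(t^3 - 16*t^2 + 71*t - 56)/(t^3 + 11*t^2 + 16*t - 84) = (t^3 - 16*t^2 + 71*t - 56)/(t^3 + 11*t^2 + 16*t - 84)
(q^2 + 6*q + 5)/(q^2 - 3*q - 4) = (q + 5)/(q - 4)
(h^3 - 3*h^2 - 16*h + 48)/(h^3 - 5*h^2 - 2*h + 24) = (h + 4)/(h + 2)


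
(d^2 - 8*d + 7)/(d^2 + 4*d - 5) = (d - 7)/(d + 5)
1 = 1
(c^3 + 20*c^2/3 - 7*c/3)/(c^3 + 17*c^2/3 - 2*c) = (c + 7)/(c + 6)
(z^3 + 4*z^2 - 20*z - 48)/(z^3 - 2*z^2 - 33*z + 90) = (z^2 - 2*z - 8)/(z^2 - 8*z + 15)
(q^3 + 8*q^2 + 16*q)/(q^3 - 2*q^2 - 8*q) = (q^2 + 8*q + 16)/(q^2 - 2*q - 8)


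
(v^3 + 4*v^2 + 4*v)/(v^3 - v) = (v^2 + 4*v + 4)/(v^2 - 1)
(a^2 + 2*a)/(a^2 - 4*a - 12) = a/(a - 6)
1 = 1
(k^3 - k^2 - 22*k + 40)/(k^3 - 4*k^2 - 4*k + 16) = (k + 5)/(k + 2)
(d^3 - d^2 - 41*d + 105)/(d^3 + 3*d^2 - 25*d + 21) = (d - 5)/(d - 1)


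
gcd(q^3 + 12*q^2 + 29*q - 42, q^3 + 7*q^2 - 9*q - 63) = q + 7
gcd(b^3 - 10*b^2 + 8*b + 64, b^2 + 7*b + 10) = b + 2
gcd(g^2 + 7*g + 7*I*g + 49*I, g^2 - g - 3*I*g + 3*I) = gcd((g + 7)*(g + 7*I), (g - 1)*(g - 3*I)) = 1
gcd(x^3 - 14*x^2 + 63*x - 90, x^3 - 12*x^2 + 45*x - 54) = x^2 - 9*x + 18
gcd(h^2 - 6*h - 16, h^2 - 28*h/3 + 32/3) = h - 8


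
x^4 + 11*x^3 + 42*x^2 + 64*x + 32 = (x + 1)*(x + 2)*(x + 4)^2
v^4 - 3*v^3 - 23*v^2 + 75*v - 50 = (v - 5)*(v - 2)*(v - 1)*(v + 5)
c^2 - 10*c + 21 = (c - 7)*(c - 3)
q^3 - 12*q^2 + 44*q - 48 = (q - 6)*(q - 4)*(q - 2)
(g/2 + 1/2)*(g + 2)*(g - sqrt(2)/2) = g^3/2 - sqrt(2)*g^2/4 + 3*g^2/2 - 3*sqrt(2)*g/4 + g - sqrt(2)/2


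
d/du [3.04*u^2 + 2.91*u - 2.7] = 6.08*u + 2.91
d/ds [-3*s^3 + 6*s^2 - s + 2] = -9*s^2 + 12*s - 1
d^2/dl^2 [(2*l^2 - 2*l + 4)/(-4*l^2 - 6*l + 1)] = 4*(40*l^3 - 108*l^2 - 132*l - 75)/(64*l^6 + 288*l^5 + 384*l^4 + 72*l^3 - 96*l^2 + 18*l - 1)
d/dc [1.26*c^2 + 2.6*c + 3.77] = 2.52*c + 2.6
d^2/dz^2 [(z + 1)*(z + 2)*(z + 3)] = 6*z + 12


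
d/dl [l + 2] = 1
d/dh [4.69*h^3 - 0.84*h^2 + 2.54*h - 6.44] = 14.07*h^2 - 1.68*h + 2.54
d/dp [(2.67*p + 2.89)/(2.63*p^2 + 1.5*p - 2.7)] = (7.0221*p^2 + 4.005*p - (2.67*p + 2.89)*(5.26*p + 1.5) - 7.209)/(2.63*p^2 + 1.5*p - 2.7)^2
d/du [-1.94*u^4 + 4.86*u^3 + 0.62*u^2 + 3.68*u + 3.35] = -7.76*u^3 + 14.58*u^2 + 1.24*u + 3.68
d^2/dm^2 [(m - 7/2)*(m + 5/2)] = 2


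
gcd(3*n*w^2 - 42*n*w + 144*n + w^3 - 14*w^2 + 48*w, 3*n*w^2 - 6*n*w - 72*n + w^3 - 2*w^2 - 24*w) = 3*n*w - 18*n + w^2 - 6*w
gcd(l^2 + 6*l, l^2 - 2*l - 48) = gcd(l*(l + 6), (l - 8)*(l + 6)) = l + 6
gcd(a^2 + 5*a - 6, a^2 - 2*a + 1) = a - 1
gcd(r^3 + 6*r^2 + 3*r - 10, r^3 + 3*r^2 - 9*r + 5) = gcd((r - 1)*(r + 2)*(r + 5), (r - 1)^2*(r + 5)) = r^2 + 4*r - 5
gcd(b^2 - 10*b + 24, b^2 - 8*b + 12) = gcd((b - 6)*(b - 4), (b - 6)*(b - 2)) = b - 6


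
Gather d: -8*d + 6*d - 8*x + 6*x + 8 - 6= -2*d - 2*x + 2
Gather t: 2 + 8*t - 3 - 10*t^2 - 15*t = -10*t^2 - 7*t - 1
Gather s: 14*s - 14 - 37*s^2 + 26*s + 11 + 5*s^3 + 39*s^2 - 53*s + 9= 5*s^3 + 2*s^2 - 13*s + 6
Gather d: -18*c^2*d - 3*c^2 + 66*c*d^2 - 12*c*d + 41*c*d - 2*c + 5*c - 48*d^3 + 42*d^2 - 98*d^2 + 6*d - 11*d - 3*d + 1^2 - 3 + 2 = -3*c^2 + 3*c - 48*d^3 + d^2*(66*c - 56) + d*(-18*c^2 + 29*c - 8)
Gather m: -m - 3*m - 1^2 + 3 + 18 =20 - 4*m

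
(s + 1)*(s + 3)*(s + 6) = s^3 + 10*s^2 + 27*s + 18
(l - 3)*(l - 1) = l^2 - 4*l + 3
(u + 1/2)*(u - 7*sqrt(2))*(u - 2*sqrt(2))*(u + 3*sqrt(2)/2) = u^4 - 15*sqrt(2)*u^3/2 + u^3/2 - 15*sqrt(2)*u^2/4 + u^2 + u/2 + 42*sqrt(2)*u + 21*sqrt(2)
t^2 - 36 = (t - 6)*(t + 6)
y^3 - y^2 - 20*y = y*(y - 5)*(y + 4)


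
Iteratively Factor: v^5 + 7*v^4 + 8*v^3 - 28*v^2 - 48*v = (v + 2)*(v^4 + 5*v^3 - 2*v^2 - 24*v) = v*(v + 2)*(v^3 + 5*v^2 - 2*v - 24) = v*(v - 2)*(v + 2)*(v^2 + 7*v + 12) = v*(v - 2)*(v + 2)*(v + 4)*(v + 3)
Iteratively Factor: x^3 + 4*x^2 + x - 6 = (x - 1)*(x^2 + 5*x + 6) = (x - 1)*(x + 3)*(x + 2)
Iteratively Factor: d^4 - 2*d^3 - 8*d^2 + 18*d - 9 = (d - 1)*(d^3 - d^2 - 9*d + 9) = (d - 1)^2*(d^2 - 9) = (d - 3)*(d - 1)^2*(d + 3)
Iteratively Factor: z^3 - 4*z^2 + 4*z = (z - 2)*(z^2 - 2*z) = (z - 2)^2*(z)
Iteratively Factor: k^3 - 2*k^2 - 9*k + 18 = (k - 3)*(k^2 + k - 6) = (k - 3)*(k + 3)*(k - 2)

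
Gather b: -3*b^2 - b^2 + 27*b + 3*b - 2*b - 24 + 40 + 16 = -4*b^2 + 28*b + 32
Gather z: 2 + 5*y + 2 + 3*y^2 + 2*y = 3*y^2 + 7*y + 4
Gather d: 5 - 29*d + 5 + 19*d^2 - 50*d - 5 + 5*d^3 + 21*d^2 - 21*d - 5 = 5*d^3 + 40*d^2 - 100*d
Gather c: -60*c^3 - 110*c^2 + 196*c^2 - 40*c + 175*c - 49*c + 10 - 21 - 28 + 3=-60*c^3 + 86*c^2 + 86*c - 36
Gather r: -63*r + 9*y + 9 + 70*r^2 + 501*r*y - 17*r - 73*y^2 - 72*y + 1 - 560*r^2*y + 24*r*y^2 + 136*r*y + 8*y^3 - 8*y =r^2*(70 - 560*y) + r*(24*y^2 + 637*y - 80) + 8*y^3 - 73*y^2 - 71*y + 10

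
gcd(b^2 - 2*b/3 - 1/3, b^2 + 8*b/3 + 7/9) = b + 1/3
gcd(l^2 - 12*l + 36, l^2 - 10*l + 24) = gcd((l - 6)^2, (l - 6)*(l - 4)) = l - 6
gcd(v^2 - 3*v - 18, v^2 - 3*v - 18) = v^2 - 3*v - 18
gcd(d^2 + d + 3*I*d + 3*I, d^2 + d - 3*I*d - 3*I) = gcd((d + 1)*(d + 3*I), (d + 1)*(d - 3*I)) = d + 1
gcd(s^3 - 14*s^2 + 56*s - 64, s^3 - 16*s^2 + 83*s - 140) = s - 4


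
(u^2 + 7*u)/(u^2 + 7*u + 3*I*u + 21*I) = u/(u + 3*I)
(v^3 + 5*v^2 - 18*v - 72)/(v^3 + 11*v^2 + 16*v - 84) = (v^2 - v - 12)/(v^2 + 5*v - 14)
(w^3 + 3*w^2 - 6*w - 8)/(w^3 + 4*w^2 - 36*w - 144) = (w^2 - w - 2)/(w^2 - 36)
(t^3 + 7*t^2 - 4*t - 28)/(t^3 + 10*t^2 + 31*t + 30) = (t^2 + 5*t - 14)/(t^2 + 8*t + 15)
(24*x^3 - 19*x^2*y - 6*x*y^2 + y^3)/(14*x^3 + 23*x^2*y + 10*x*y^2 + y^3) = (24*x^3 - 19*x^2*y - 6*x*y^2 + y^3)/(14*x^3 + 23*x^2*y + 10*x*y^2 + y^3)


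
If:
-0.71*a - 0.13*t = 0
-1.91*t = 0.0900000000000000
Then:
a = 0.01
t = -0.05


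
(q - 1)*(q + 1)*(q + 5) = q^3 + 5*q^2 - q - 5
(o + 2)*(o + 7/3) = o^2 + 13*o/3 + 14/3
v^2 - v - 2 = (v - 2)*(v + 1)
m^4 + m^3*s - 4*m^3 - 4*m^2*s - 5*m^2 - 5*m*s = m*(m - 5)*(m + 1)*(m + s)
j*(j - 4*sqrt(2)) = j^2 - 4*sqrt(2)*j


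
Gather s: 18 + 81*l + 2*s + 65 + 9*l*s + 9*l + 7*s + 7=90*l + s*(9*l + 9) + 90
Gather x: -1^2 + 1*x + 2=x + 1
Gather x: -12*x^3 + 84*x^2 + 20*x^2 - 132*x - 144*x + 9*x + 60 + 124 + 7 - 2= -12*x^3 + 104*x^2 - 267*x + 189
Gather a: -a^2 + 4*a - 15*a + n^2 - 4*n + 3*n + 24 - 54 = -a^2 - 11*a + n^2 - n - 30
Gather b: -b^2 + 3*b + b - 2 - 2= -b^2 + 4*b - 4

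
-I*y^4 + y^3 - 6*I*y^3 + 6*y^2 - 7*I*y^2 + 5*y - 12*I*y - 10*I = (y + 5)*(y - I)*(y + 2*I)*(-I*y - I)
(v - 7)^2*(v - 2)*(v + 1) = v^4 - 15*v^3 + 61*v^2 - 21*v - 98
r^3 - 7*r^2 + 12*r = r*(r - 4)*(r - 3)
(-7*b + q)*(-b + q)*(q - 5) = 7*b^2*q - 35*b^2 - 8*b*q^2 + 40*b*q + q^3 - 5*q^2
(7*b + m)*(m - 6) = 7*b*m - 42*b + m^2 - 6*m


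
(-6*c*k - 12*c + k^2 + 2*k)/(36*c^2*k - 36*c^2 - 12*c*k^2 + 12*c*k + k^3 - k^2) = (-k - 2)/(6*c*k - 6*c - k^2 + k)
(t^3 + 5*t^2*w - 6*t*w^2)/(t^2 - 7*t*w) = (t^2 + 5*t*w - 6*w^2)/(t - 7*w)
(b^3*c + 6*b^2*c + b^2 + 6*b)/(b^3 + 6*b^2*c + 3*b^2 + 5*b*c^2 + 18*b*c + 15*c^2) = b*(b^2*c + 6*b*c + b + 6)/(b^3 + 6*b^2*c + 3*b^2 + 5*b*c^2 + 18*b*c + 15*c^2)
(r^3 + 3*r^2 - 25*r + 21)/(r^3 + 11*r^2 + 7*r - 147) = (r - 1)/(r + 7)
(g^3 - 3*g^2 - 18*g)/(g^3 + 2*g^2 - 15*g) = (g^2 - 3*g - 18)/(g^2 + 2*g - 15)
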